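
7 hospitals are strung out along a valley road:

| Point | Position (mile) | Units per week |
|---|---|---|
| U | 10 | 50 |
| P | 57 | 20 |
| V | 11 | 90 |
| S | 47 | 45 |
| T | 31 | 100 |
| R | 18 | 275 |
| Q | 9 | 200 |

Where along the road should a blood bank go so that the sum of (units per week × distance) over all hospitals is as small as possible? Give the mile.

x = 18

For a sum of weighted absolute distances on a line, the optimum is the weighted median (not the mean). Total weight W = 780; half-weight = 390.
Sort by position and accumulate weight:
  mile 9 (Q, w=200) → cum 200
  mile 10 (U, w=50) → cum 250
  mile 11 (V, w=90) → cum 340
  mile 18 (R, w=275) → cum 615  ≥ 390 → median here
  mile 31 (T, w=100) → cum 715
  mile 47 (S, w=45) → cum 760
  mile 57 (P, w=20) → cum 780
Optimal location: mile 18.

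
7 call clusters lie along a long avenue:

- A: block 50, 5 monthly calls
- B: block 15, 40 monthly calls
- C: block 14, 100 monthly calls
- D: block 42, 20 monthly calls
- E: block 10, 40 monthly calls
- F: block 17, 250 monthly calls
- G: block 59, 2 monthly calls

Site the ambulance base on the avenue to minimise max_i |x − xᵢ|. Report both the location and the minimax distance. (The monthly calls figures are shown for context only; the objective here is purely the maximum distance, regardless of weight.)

location 34.5, max distance 24.5

The 1-center on a line is the midpoint of the two extreme points: leftmost at 10, rightmost at 59.
Optimal location = (10 + 59)/2 = 34.5; maximum distance = (59 − 10)/2 = 24.5.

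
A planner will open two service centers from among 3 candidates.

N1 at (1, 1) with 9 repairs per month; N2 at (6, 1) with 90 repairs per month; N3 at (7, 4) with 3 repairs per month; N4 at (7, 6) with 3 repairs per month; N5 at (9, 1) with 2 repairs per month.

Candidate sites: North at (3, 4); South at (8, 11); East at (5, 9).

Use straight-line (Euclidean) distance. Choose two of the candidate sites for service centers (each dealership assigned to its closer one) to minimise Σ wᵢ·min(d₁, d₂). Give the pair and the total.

Evaluate every pair (each demand assigned to the nearer of the two):
  {North, East}: total = 450.5
  {North, South}: total = 453.1
  {South, East}: total = 851.0
Best pair: {North, East} with total 450.5.

{North, East}, total 450.5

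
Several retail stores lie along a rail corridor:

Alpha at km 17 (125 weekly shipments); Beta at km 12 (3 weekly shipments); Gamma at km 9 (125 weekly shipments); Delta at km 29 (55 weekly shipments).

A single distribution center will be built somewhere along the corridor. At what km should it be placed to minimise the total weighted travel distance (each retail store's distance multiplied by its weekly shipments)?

For a sum of weighted absolute distances on a line, the optimum is the weighted median (not the mean). Total weight W = 308; half-weight = 154.
Sort by position and accumulate weight:
  km 9 (Gamma, w=125) → cum 125
  km 12 (Beta, w=3) → cum 128
  km 17 (Alpha, w=125) → cum 253  ≥ 154 → median here
  km 29 (Delta, w=55) → cum 308
Optimal location: km 17.

x = 17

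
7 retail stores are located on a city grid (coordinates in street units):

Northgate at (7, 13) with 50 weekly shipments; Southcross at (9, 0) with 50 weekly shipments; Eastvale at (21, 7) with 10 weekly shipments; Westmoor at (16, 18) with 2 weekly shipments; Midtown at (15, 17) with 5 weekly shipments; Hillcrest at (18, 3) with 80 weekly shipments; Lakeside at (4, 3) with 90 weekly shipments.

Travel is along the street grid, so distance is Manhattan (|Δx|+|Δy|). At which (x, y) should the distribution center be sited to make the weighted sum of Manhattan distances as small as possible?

(9, 3)

Manhattan distance separates: Σwᵢ(|x−xᵢ|+|y−yᵢ|) = Σwᵢ|x−xᵢ| + Σwᵢ|y−yᵢ|, so x and y are optimised independently as 1-D weighted medians.
Total weight W = 287; half = 143.5.
x-coordinate, sorted with cumulative weight:
  x=4 (Lakeside, w=90) cum 90
  x=7 (Northgate, w=50) cum 140
  x=9 (Southcross, w=50) cum 190  ← median
  x=15 (Midtown, w=5) cum 195
  x=16 (Westmoor, w=2) cum 197
  x=18 (Hillcrest, w=80) cum 277
  x=21 (Eastvale, w=10) cum 287
⇒ x* = 9
y-coordinate, sorted with cumulative weight:
  y=0 (Southcross, w=50) cum 50
  y=3 (Hillcrest, w=80) cum 130
  y=3 (Lakeside, w=90) cum 220  ← median
  y=7 (Eastvale, w=10) cum 230
  y=13 (Northgate, w=50) cum 280
  y=17 (Midtown, w=5) cum 285
  y=18 (Westmoor, w=2) cum 287
⇒ y* = 3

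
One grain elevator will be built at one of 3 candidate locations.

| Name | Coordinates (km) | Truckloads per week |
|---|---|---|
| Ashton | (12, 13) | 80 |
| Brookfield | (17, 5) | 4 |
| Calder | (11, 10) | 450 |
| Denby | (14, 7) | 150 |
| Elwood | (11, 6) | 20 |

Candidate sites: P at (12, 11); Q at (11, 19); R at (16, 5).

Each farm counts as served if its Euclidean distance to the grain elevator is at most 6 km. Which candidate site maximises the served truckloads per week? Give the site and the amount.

Coverage radius r = 6 km; a point is covered iff (Δx)²+(Δy)² ≤ 6² = 36.
  P (12, 11): covers {Ashton, Calder, Denby, Elwood} → 700
  Q (11, 19): covers {none} → 0
  R (16, 5): covers {Brookfield, Denby, Elwood} → 174
Maximum coverage at P: 700 truckloads per week.

P, covering 700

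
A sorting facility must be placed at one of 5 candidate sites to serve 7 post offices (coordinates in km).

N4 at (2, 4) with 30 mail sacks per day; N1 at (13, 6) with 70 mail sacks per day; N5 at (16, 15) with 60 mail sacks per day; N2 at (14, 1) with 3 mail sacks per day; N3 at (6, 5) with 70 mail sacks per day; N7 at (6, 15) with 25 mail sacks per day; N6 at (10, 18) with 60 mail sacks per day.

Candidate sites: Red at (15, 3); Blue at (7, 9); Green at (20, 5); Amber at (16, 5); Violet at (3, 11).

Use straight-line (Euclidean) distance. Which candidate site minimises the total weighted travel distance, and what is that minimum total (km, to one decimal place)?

Total weighted distance at each candidate:
  Red (15, 3): total = 3341.8
  Blue (7, 9): total = 2372.5
  Green (20, 5): total = 4097.8
  Amber (16, 5): total = 3168.5
  Violet (3, 11): total = 3044.0
Minimum is at Blue with total 2372.5 km.

Blue, total 2372.5 km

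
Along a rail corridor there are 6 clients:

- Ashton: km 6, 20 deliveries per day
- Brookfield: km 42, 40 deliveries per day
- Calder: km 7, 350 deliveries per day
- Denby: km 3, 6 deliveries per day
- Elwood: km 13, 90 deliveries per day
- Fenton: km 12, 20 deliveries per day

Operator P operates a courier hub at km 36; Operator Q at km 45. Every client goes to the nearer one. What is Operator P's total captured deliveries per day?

The indifferent point is the midpoint (36+45)/2 = 40.5; clients left of it (closer to Operator P at 36) go to Operator P, those right go to Operator Q.
  Denby at 3 (w=6) → Operator P
  Ashton at 6 (w=20) → Operator P
  Calder at 7 (w=350) → Operator P
  Fenton at 12 (w=20) → Operator P
  Elwood at 13 (w=90) → Operator P
  Brookfield at 42 (w=40) → Operator Q
Operator P captures 486; Operator Q captures 40.

486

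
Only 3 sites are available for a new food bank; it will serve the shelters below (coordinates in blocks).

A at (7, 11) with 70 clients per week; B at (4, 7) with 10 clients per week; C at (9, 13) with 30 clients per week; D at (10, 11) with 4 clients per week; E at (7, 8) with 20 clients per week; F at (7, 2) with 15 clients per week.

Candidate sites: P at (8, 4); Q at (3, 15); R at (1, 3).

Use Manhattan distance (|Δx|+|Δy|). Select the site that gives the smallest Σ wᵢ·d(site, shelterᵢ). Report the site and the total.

Total weighted distance at each candidate:
  P (8, 4): total = 1111
  Q (3, 15): total = 1409
  R (1, 3): total = 1983
Minimum is at P with total 1111 blocks.

P, total 1111 blocks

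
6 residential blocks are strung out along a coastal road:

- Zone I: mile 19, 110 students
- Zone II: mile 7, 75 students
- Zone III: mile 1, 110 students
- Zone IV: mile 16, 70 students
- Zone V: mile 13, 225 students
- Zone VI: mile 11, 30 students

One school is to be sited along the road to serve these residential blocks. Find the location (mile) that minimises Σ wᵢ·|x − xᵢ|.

For a sum of weighted absolute distances on a line, the optimum is the weighted median (not the mean). Total weight W = 620; half-weight = 310.
Sort by position and accumulate weight:
  mile 1 (Zone III, w=110) → cum 110
  mile 7 (Zone II, w=75) → cum 185
  mile 11 (Zone VI, w=30) → cum 215
  mile 13 (Zone V, w=225) → cum 440  ≥ 310 → median here
  mile 16 (Zone IV, w=70) → cum 510
  mile 19 (Zone I, w=110) → cum 620
Optimal location: mile 13.

x = 13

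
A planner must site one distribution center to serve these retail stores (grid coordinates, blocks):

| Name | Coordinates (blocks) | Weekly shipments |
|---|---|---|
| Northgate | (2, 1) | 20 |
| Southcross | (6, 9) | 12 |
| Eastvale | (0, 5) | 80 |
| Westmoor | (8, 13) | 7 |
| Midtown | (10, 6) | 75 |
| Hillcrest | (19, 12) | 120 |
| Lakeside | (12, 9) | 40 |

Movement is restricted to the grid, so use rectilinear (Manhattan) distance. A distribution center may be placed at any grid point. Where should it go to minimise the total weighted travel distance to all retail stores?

(10, 9)

Manhattan distance separates: Σwᵢ(|x−xᵢ|+|y−yᵢ|) = Σwᵢ|x−xᵢ| + Σwᵢ|y−yᵢ|, so x and y are optimised independently as 1-D weighted medians.
Total weight W = 354; half = 177.
x-coordinate, sorted with cumulative weight:
  x=0 (Eastvale, w=80) cum 80
  x=2 (Northgate, w=20) cum 100
  x=6 (Southcross, w=12) cum 112
  x=8 (Westmoor, w=7) cum 119
  x=10 (Midtown, w=75) cum 194  ← median
  x=12 (Lakeside, w=40) cum 234
  x=19 (Hillcrest, w=120) cum 354
⇒ x* = 10
y-coordinate, sorted with cumulative weight:
  y=1 (Northgate, w=20) cum 20
  y=5 (Eastvale, w=80) cum 100
  y=6 (Midtown, w=75) cum 175
  y=9 (Southcross, w=12) cum 187  ← median
  y=9 (Lakeside, w=40) cum 227
  y=12 (Hillcrest, w=120) cum 347
  y=13 (Westmoor, w=7) cum 354
⇒ y* = 9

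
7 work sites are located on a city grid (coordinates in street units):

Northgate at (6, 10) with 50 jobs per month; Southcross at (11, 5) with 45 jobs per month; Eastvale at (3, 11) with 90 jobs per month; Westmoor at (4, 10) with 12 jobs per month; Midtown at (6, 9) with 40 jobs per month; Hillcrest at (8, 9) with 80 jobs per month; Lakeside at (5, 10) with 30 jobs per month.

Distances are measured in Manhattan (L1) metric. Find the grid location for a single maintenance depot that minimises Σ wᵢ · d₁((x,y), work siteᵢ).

Manhattan distance separates: Σwᵢ(|x−xᵢ|+|y−yᵢ|) = Σwᵢ|x−xᵢ| + Σwᵢ|y−yᵢ|, so x and y are optimised independently as 1-D weighted medians.
Total weight W = 347; half = 173.5.
x-coordinate, sorted with cumulative weight:
  x=3 (Eastvale, w=90) cum 90
  x=4 (Westmoor, w=12) cum 102
  x=5 (Lakeside, w=30) cum 132
  x=6 (Northgate, w=50) cum 182  ← median
  x=6 (Midtown, w=40) cum 222
  x=8 (Hillcrest, w=80) cum 302
  x=11 (Southcross, w=45) cum 347
⇒ x* = 6
y-coordinate, sorted with cumulative weight:
  y=5 (Southcross, w=45) cum 45
  y=9 (Midtown, w=40) cum 85
  y=9 (Hillcrest, w=80) cum 165
  y=10 (Northgate, w=50) cum 215  ← median
  y=10 (Westmoor, w=12) cum 227
  y=10 (Lakeside, w=30) cum 257
  y=11 (Eastvale, w=90) cum 347
⇒ y* = 10

(6, 10)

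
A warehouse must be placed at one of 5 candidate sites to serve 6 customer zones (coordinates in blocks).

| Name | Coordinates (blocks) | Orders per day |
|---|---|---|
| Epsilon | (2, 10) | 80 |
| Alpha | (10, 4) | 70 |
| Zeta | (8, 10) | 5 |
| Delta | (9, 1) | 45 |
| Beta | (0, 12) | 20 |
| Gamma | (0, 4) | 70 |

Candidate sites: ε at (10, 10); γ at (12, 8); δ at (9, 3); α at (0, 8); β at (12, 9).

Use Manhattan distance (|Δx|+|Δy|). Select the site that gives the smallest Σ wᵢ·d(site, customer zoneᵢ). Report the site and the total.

Total weighted distance at each candidate:
  ε (10, 10): total = 2880
  γ (12, 8): total = 3300
  δ (9, 3): total = 2450
  α (0, 8): total = 2430
  β (12, 9): total = 3380
Minimum is at α with total 2430 blocks.

α, total 2430 blocks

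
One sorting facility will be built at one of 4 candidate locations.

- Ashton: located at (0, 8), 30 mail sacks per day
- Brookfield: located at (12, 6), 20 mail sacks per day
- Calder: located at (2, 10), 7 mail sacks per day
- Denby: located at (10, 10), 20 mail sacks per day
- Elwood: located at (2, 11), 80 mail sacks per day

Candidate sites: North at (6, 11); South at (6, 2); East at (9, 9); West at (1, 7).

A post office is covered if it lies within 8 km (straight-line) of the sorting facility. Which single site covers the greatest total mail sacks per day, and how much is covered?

Coverage radius r = 8 km; a point is covered iff (Δx)²+(Δy)² ≤ 8² = 64.
  North (6, 11): covers {Ashton, Brookfield, Calder, Denby, Elwood} → 157
  South (6, 2): covers {Brookfield} → 20
  East (9, 9): covers {Brookfield, Calder, Denby, Elwood} → 127
  West (1, 7): covers {Ashton, Calder, Elwood} → 117
Maximum coverage at North: 157 mail sacks per day.

North, covering 157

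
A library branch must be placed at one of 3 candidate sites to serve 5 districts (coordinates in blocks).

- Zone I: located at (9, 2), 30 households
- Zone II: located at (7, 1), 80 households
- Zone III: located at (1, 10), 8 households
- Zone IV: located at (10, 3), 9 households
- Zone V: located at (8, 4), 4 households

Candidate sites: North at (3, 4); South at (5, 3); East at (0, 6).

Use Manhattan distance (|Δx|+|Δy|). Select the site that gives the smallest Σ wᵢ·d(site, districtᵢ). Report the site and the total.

South, total 619 blocks

Total weighted distance at each candidate:
  North (3, 4): total = 956
  South (5, 3): total = 619
  East (0, 6): total = 1547
Minimum is at South with total 619 blocks.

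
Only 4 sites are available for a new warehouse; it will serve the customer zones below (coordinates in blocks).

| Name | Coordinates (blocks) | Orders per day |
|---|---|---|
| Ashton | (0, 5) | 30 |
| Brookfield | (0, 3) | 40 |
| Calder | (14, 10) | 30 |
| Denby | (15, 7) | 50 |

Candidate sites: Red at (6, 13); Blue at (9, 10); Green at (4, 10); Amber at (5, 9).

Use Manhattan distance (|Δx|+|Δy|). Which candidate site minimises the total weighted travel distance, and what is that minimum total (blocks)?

Total weighted distance at each candidate:
  Red (6, 13): total = 2140
  Blue (9, 10): total = 1660
  Green (4, 10): total = 1710
  Amber (5, 9): total = 1610
Minimum is at Amber with total 1610 blocks.

Amber, total 1610 blocks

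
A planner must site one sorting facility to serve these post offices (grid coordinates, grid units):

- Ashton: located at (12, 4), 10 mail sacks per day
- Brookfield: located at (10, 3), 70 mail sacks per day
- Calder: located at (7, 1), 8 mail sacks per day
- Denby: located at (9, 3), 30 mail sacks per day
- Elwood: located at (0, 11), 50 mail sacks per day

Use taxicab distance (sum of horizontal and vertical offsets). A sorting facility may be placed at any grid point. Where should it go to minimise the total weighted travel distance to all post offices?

(9, 3)

Manhattan distance separates: Σwᵢ(|x−xᵢ|+|y−yᵢ|) = Σwᵢ|x−xᵢ| + Σwᵢ|y−yᵢ|, so x and y are optimised independently as 1-D weighted medians.
Total weight W = 168; half = 84.
x-coordinate, sorted with cumulative weight:
  x=0 (Elwood, w=50) cum 50
  x=7 (Calder, w=8) cum 58
  x=9 (Denby, w=30) cum 88  ← median
  x=10 (Brookfield, w=70) cum 158
  x=12 (Ashton, w=10) cum 168
⇒ x* = 9
y-coordinate, sorted with cumulative weight:
  y=1 (Calder, w=8) cum 8
  y=3 (Brookfield, w=70) cum 78
  y=3 (Denby, w=30) cum 108  ← median
  y=4 (Ashton, w=10) cum 118
  y=11 (Elwood, w=50) cum 168
⇒ y* = 3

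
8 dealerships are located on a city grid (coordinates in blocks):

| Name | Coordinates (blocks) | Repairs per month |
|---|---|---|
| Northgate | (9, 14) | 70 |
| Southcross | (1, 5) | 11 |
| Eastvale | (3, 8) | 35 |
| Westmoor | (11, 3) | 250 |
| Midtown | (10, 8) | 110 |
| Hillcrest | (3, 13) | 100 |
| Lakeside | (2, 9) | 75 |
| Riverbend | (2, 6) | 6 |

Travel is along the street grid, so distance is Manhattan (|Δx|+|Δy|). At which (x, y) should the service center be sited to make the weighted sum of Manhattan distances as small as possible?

(10, 8)

Manhattan distance separates: Σwᵢ(|x−xᵢ|+|y−yᵢ|) = Σwᵢ|x−xᵢ| + Σwᵢ|y−yᵢ|, so x and y are optimised independently as 1-D weighted medians.
Total weight W = 657; half = 328.5.
x-coordinate, sorted with cumulative weight:
  x=1 (Southcross, w=11) cum 11
  x=2 (Lakeside, w=75) cum 86
  x=2 (Riverbend, w=6) cum 92
  x=3 (Eastvale, w=35) cum 127
  x=3 (Hillcrest, w=100) cum 227
  x=9 (Northgate, w=70) cum 297
  x=10 (Midtown, w=110) cum 407  ← median
  x=11 (Westmoor, w=250) cum 657
⇒ x* = 10
y-coordinate, sorted with cumulative weight:
  y=3 (Westmoor, w=250) cum 250
  y=5 (Southcross, w=11) cum 261
  y=6 (Riverbend, w=6) cum 267
  y=8 (Eastvale, w=35) cum 302
  y=8 (Midtown, w=110) cum 412  ← median
  y=9 (Lakeside, w=75) cum 487
  y=13 (Hillcrest, w=100) cum 587
  y=14 (Northgate, w=70) cum 657
⇒ y* = 8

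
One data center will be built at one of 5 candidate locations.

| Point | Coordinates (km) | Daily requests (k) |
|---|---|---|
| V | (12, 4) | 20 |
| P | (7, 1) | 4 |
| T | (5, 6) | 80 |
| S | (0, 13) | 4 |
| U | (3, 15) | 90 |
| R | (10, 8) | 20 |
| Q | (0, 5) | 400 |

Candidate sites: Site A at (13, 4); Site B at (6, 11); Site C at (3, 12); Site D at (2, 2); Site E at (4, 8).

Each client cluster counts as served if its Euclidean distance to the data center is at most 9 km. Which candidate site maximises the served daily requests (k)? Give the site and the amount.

Site E, covering 618

Coverage radius r = 9 km; a point is covered iff (Δx)²+(Δy)² ≤ 9² = 81.
  Site A (13, 4): covers {V, P, T, R} → 124
  Site B (6, 11): covers {T, S, U, R, Q} → 594
  Site C (3, 12): covers {T, S, U, R, Q} → 594
  Site D (2, 2): covers {P, T, Q} → 484
  Site E (4, 8): covers {V, P, T, S, U, R, Q} → 618
Maximum coverage at Site E: 618 daily requests (k).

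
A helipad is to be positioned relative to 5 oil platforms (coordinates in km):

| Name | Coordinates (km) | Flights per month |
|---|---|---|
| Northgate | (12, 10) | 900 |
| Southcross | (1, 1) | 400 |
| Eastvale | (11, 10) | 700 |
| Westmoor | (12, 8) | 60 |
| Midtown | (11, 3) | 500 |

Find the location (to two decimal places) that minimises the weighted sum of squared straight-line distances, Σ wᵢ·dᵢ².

(9.81, 7.18)

The minimiser of Σwᵢ‖p−pᵢ‖² is the weighted centroid p* = (Σwᵢpᵢ)/(Σwᵢ).
Σwᵢ = 2560.
Σwᵢxᵢ = 900·12 + 400·1 + 700·11 + 60·12 + 500·11 = 25120.
Σwᵢyᵢ = 900·10 + 400·1 + 700·10 + 60·8 + 500·3 = 18380.
x* = 25120/2560 = 9.81, y* = 18380/2560 = 7.18.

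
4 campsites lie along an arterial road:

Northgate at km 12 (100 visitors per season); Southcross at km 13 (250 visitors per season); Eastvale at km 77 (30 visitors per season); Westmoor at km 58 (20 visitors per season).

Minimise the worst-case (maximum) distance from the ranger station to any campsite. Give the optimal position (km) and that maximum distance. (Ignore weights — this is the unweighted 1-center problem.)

location 44.5, max distance 32.5

The 1-center on a line is the midpoint of the two extreme points: leftmost at 12, rightmost at 77.
Optimal location = (12 + 77)/2 = 44.5; maximum distance = (77 − 12)/2 = 32.5.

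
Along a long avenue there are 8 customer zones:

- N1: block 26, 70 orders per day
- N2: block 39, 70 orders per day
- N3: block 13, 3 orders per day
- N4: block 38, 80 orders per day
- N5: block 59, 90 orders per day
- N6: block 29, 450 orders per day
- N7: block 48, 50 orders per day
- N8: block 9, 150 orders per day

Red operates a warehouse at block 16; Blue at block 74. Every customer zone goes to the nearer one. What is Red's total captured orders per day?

823

The indifferent point is the midpoint (16+74)/2 = 45; customer zones left of it (closer to Red at 16) go to Red, those right go to Blue.
  N8 at 9 (w=150) → Red
  N3 at 13 (w=3) → Red
  N1 at 26 (w=70) → Red
  N6 at 29 (w=450) → Red
  N4 at 38 (w=80) → Red
  N2 at 39 (w=70) → Red
  N7 at 48 (w=50) → Blue
  N5 at 59 (w=90) → Blue
Red captures 823; Blue captures 140.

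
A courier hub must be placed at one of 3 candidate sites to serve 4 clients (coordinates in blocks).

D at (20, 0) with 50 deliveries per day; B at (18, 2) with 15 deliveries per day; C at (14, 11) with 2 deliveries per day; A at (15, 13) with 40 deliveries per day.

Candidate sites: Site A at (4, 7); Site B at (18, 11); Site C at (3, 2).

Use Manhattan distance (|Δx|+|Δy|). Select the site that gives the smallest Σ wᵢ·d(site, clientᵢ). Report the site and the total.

Total weighted distance at each candidate:
  Site A (4, 7): total = 2143
  Site B (18, 11): total = 993
  Site C (3, 2): total = 2135
Minimum is at Site B with total 993 blocks.

Site B, total 993 blocks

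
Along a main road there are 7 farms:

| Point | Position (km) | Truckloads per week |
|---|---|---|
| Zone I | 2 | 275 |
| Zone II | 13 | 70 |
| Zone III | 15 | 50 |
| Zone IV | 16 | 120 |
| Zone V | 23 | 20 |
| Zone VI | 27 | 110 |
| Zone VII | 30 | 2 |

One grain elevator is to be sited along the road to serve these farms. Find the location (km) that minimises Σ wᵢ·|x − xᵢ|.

x = 13

For a sum of weighted absolute distances on a line, the optimum is the weighted median (not the mean). Total weight W = 647; half-weight = 323.5.
Sort by position and accumulate weight:
  km 2 (Zone I, w=275) → cum 275
  km 13 (Zone II, w=70) → cum 345  ≥ 323.5 → median here
  km 15 (Zone III, w=50) → cum 395
  km 16 (Zone IV, w=120) → cum 515
  km 23 (Zone V, w=20) → cum 535
  km 27 (Zone VI, w=110) → cum 645
  km 30 (Zone VII, w=2) → cum 647
Optimal location: km 13.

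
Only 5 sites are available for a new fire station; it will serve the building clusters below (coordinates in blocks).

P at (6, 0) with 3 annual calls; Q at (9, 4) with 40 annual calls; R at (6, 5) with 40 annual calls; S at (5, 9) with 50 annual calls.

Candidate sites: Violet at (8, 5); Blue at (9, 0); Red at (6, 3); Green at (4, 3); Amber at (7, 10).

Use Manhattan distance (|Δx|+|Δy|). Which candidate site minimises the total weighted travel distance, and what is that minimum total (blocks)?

Violet, total 531 blocks

Total weighted distance at each candidate:
  Violet (8, 5): total = 531
  Blue (9, 0): total = 1139
  Red (6, 3): total = 599
  Green (4, 3): total = 765
  Amber (7, 10): total = 743
Minimum is at Violet with total 531 blocks.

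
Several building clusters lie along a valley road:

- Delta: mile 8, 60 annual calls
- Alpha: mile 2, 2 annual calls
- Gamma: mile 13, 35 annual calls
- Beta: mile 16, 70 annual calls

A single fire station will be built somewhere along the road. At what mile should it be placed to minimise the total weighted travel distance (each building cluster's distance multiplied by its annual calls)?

For a sum of weighted absolute distances on a line, the optimum is the weighted median (not the mean). Total weight W = 167; half-weight = 83.5.
Sort by position and accumulate weight:
  mile 2 (Alpha, w=2) → cum 2
  mile 8 (Delta, w=60) → cum 62
  mile 13 (Gamma, w=35) → cum 97  ≥ 83.5 → median here
  mile 16 (Beta, w=70) → cum 167
Optimal location: mile 13.

x = 13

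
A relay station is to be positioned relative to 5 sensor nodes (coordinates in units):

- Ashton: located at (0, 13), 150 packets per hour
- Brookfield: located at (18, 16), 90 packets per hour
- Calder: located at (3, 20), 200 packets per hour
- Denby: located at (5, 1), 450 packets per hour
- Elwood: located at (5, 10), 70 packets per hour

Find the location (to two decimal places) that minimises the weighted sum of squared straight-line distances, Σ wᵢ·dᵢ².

The minimiser of Σwᵢ‖p−pᵢ‖² is the weighted centroid p* = (Σwᵢpᵢ)/(Σwᵢ).
Σwᵢ = 960.
Σwᵢxᵢ = 150·0 + 90·18 + 200·3 + 450·5 + 70·5 = 4820.
Σwᵢyᵢ = 150·13 + 90·16 + 200·20 + 450·1 + 70·10 = 8540.
x* = 4820/960 = 5.02, y* = 8540/960 = 8.90.

(5.02, 8.90)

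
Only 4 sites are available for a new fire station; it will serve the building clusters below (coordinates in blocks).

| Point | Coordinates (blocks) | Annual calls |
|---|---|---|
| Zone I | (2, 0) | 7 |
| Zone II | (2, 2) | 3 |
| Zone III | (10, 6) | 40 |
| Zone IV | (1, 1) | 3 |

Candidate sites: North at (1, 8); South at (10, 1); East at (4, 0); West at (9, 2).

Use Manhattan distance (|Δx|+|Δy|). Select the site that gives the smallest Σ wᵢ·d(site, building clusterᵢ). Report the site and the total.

Total weighted distance at each candidate:
  North (1, 8): total = 545
  South (10, 1): total = 317
  East (4, 0): total = 518
  West (9, 2): total = 311
Minimum is at West with total 311 blocks.

West, total 311 blocks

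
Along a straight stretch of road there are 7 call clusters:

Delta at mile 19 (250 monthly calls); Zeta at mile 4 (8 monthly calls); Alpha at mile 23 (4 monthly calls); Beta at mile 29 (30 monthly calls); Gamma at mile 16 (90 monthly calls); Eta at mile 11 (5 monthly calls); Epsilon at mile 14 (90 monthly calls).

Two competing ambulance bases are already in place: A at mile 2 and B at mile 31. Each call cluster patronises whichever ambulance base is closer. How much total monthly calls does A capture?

The indifferent point is the midpoint (2+31)/2 = 16.5; call clusters left of it (closer to A at 2) go to A, those right go to B.
  Zeta at 4 (w=8) → A
  Eta at 11 (w=5) → A
  Epsilon at 14 (w=90) → A
  Gamma at 16 (w=90) → A
  Delta at 19 (w=250) → B
  Alpha at 23 (w=4) → B
  Beta at 29 (w=30) → B
A captures 193; B captures 284.

193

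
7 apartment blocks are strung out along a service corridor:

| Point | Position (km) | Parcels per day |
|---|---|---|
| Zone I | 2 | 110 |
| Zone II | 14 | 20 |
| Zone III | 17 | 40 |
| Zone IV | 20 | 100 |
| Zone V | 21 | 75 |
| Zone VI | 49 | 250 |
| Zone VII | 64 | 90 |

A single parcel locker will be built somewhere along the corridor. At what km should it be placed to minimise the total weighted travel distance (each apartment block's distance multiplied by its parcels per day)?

x = 21

For a sum of weighted absolute distances on a line, the optimum is the weighted median (not the mean). Total weight W = 685; half-weight = 342.5.
Sort by position and accumulate weight:
  km 2 (Zone I, w=110) → cum 110
  km 14 (Zone II, w=20) → cum 130
  km 17 (Zone III, w=40) → cum 170
  km 20 (Zone IV, w=100) → cum 270
  km 21 (Zone V, w=75) → cum 345  ≥ 342.5 → median here
  km 49 (Zone VI, w=250) → cum 595
  km 64 (Zone VII, w=90) → cum 685
Optimal location: km 21.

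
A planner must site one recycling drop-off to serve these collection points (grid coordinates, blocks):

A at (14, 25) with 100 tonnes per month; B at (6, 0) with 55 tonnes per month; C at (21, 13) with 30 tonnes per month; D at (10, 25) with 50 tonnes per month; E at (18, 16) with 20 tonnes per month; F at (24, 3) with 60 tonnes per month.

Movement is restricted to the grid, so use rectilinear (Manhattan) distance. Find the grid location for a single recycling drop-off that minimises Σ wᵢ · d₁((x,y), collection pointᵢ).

Manhattan distance separates: Σwᵢ(|x−xᵢ|+|y−yᵢ|) = Σwᵢ|x−xᵢ| + Σwᵢ|y−yᵢ|, so x and y are optimised independently as 1-D weighted medians.
Total weight W = 315; half = 157.5.
x-coordinate, sorted with cumulative weight:
  x=6 (B, w=55) cum 55
  x=10 (D, w=50) cum 105
  x=14 (A, w=100) cum 205  ← median
  x=18 (E, w=20) cum 225
  x=21 (C, w=30) cum 255
  x=24 (F, w=60) cum 315
⇒ x* = 14
y-coordinate, sorted with cumulative weight:
  y=0 (B, w=55) cum 55
  y=3 (F, w=60) cum 115
  y=13 (C, w=30) cum 145
  y=16 (E, w=20) cum 165  ← median
  y=25 (A, w=100) cum 265
  y=25 (D, w=50) cum 315
⇒ y* = 16

(14, 16)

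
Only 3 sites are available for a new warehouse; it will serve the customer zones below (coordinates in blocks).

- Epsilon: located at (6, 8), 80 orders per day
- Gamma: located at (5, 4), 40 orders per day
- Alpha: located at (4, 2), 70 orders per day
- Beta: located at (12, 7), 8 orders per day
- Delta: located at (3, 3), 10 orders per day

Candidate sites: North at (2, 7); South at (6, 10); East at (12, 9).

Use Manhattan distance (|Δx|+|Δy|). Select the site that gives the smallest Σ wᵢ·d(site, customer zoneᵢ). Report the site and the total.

Total weighted distance at each candidate:
  North (2, 7): total = 1260
  South (6, 10): total = 1312
  East (12, 9): total = 2256
Minimum is at North with total 1260 blocks.

North, total 1260 blocks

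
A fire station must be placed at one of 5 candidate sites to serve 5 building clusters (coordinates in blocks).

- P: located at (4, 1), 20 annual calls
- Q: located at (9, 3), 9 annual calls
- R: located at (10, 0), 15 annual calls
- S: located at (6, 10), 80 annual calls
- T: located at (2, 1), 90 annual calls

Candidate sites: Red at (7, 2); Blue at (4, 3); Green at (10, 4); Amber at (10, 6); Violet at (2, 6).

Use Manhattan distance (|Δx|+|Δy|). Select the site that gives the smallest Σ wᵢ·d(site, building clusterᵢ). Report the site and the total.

Total weighted distance at each candidate:
  Red (7, 2): total = 1442
  Blue (4, 3): total = 1300
  Green (10, 4): total = 2048
  Amber (10, 6): total = 2156
  Violet (2, 6): total = 1530
Minimum is at Blue with total 1300 blocks.

Blue, total 1300 blocks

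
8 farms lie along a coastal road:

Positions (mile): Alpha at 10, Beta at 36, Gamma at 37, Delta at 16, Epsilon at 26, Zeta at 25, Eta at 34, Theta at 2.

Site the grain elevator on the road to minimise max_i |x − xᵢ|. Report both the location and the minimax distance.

location 19.5, max distance 17.5

The 1-center on a line is the midpoint of the two extreme points: leftmost at 2, rightmost at 37.
Optimal location = (2 + 37)/2 = 19.5; maximum distance = (37 − 2)/2 = 17.5.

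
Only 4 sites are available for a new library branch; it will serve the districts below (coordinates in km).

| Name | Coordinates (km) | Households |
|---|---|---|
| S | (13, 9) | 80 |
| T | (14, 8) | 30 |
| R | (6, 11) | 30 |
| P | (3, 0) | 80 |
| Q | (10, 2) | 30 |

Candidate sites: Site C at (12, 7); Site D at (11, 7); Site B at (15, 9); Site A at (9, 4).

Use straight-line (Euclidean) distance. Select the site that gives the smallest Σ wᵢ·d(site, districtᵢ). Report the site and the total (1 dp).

Total weighted distance at each candidate:
  Site C (12, 7): total = 1536.0
  Site D (11, 7): total = 1516.6
  Site B (15, 9): total = 1937.1
  Site A (9, 4): total = 1576.8
Minimum is at Site D with total 1516.6 km.

Site D, total 1516.6 km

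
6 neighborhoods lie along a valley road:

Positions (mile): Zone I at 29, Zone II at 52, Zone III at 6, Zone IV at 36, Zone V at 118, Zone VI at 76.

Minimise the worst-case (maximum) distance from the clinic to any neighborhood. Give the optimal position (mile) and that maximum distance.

The 1-center on a line is the midpoint of the two extreme points: leftmost at 6, rightmost at 118.
Optimal location = (6 + 118)/2 = 62; maximum distance = (118 − 6)/2 = 56.

location 62, max distance 56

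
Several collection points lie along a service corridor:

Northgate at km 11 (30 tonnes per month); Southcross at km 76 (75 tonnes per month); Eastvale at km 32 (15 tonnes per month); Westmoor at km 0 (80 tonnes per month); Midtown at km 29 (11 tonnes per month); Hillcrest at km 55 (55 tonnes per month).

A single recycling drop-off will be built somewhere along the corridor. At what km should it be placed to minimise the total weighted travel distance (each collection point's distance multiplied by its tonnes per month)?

For a sum of weighted absolute distances on a line, the optimum is the weighted median (not the mean). Total weight W = 266; half-weight = 133.
Sort by position and accumulate weight:
  km 0 (Westmoor, w=80) → cum 80
  km 11 (Northgate, w=30) → cum 110
  km 29 (Midtown, w=11) → cum 121
  km 32 (Eastvale, w=15) → cum 136  ≥ 133 → median here
  km 55 (Hillcrest, w=55) → cum 191
  km 76 (Southcross, w=75) → cum 266
Optimal location: km 32.

x = 32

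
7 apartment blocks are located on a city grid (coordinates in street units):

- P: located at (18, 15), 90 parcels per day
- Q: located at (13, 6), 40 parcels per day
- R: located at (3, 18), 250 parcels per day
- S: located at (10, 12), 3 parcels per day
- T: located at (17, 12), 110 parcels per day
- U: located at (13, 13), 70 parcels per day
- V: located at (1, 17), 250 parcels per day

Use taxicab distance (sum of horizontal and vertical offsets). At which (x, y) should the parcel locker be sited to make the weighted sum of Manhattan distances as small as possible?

(3, 17)

Manhattan distance separates: Σwᵢ(|x−xᵢ|+|y−yᵢ|) = Σwᵢ|x−xᵢ| + Σwᵢ|y−yᵢ|, so x and y are optimised independently as 1-D weighted medians.
Total weight W = 813; half = 406.5.
x-coordinate, sorted with cumulative weight:
  x=1 (V, w=250) cum 250
  x=3 (R, w=250) cum 500  ← median
  x=10 (S, w=3) cum 503
  x=13 (Q, w=40) cum 543
  x=13 (U, w=70) cum 613
  x=17 (T, w=110) cum 723
  x=18 (P, w=90) cum 813
⇒ x* = 3
y-coordinate, sorted with cumulative weight:
  y=6 (Q, w=40) cum 40
  y=12 (S, w=3) cum 43
  y=12 (T, w=110) cum 153
  y=13 (U, w=70) cum 223
  y=15 (P, w=90) cum 313
  y=17 (V, w=250) cum 563  ← median
  y=18 (R, w=250) cum 813
⇒ y* = 17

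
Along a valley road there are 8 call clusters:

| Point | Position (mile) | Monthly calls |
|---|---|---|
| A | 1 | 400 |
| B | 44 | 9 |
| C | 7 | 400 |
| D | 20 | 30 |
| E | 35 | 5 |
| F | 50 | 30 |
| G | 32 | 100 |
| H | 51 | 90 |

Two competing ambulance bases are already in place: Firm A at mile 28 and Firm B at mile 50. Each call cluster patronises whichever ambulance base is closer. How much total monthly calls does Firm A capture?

The indifferent point is the midpoint (28+50)/2 = 39; call clusters left of it (closer to Firm A at 28) go to Firm A, those right go to Firm B.
  A at 1 (w=400) → Firm A
  C at 7 (w=400) → Firm A
  D at 20 (w=30) → Firm A
  G at 32 (w=100) → Firm A
  E at 35 (w=5) → Firm A
  B at 44 (w=9) → Firm B
  F at 50 (w=30) → Firm B
  H at 51 (w=90) → Firm B
Firm A captures 935; Firm B captures 129.

935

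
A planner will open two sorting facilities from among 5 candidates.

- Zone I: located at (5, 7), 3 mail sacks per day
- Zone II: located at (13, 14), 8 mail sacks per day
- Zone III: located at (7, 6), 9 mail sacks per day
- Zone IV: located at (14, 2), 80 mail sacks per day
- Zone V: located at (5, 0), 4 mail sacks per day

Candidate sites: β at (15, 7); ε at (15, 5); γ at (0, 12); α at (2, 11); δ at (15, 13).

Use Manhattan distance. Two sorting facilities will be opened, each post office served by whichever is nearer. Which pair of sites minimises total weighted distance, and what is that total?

Evaluate every pair (each demand assigned to the nearer of the two):
  {ε, δ}: total = 521
  {β, ε}: total = 563
  {ε, α}: total = 566
  {ε, γ}: total = 579
  {β, δ}: total = 683
  {β, α}: total = 710
  {β, γ}: total = 731
  {α, δ}: total = 1151
  {γ, δ}: total = 1199
  {γ, α}: total = 1959
Best pair: {ε, δ} with total 521.

{ε, δ}, total 521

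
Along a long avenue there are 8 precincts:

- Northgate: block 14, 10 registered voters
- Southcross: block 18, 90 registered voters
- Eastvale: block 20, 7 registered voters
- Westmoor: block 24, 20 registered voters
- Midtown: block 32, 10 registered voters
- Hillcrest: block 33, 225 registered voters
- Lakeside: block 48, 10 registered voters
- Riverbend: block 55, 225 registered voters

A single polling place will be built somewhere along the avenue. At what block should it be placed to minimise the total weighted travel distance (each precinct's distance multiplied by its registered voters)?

x = 33

For a sum of weighted absolute distances on a line, the optimum is the weighted median (not the mean). Total weight W = 597; half-weight = 298.5.
Sort by position and accumulate weight:
  block 14 (Northgate, w=10) → cum 10
  block 18 (Southcross, w=90) → cum 100
  block 20 (Eastvale, w=7) → cum 107
  block 24 (Westmoor, w=20) → cum 127
  block 32 (Midtown, w=10) → cum 137
  block 33 (Hillcrest, w=225) → cum 362  ≥ 298.5 → median here
  block 48 (Lakeside, w=10) → cum 372
  block 55 (Riverbend, w=225) → cum 597
Optimal location: block 33.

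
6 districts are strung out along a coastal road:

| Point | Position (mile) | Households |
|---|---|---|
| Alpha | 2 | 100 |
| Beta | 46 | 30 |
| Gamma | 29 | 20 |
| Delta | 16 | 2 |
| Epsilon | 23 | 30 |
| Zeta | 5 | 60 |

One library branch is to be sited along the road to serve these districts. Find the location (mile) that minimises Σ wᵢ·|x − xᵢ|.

For a sum of weighted absolute distances on a line, the optimum is the weighted median (not the mean). Total weight W = 242; half-weight = 121.
Sort by position and accumulate weight:
  mile 2 (Alpha, w=100) → cum 100
  mile 5 (Zeta, w=60) → cum 160  ≥ 121 → median here
  mile 16 (Delta, w=2) → cum 162
  mile 23 (Epsilon, w=30) → cum 192
  mile 29 (Gamma, w=20) → cum 212
  mile 46 (Beta, w=30) → cum 242
Optimal location: mile 5.

x = 5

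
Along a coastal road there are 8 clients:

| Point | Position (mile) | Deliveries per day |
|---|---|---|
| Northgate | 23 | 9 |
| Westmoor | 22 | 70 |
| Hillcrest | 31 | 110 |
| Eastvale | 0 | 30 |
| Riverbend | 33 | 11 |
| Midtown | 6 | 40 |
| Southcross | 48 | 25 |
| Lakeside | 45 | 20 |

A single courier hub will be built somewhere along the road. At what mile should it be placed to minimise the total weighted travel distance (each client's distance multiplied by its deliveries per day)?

x = 31

For a sum of weighted absolute distances on a line, the optimum is the weighted median (not the mean). Total weight W = 315; half-weight = 157.5.
Sort by position and accumulate weight:
  mile 0 (Eastvale, w=30) → cum 30
  mile 6 (Midtown, w=40) → cum 70
  mile 22 (Westmoor, w=70) → cum 140
  mile 23 (Northgate, w=9) → cum 149
  mile 31 (Hillcrest, w=110) → cum 259  ≥ 157.5 → median here
  mile 33 (Riverbend, w=11) → cum 270
  mile 45 (Lakeside, w=20) → cum 290
  mile 48 (Southcross, w=25) → cum 315
Optimal location: mile 31.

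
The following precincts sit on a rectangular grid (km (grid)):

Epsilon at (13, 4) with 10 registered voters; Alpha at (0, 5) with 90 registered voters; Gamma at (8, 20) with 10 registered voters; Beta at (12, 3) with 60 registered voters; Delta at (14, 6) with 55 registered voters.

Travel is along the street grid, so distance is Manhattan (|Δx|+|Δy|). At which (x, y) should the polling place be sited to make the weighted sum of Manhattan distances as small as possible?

Manhattan distance separates: Σwᵢ(|x−xᵢ|+|y−yᵢ|) = Σwᵢ|x−xᵢ| + Σwᵢ|y−yᵢ|, so x and y are optimised independently as 1-D weighted medians.
Total weight W = 225; half = 112.5.
x-coordinate, sorted with cumulative weight:
  x=0 (Alpha, w=90) cum 90
  x=8 (Gamma, w=10) cum 100
  x=12 (Beta, w=60) cum 160  ← median
  x=13 (Epsilon, w=10) cum 170
  x=14 (Delta, w=55) cum 225
⇒ x* = 12
y-coordinate, sorted with cumulative weight:
  y=3 (Beta, w=60) cum 60
  y=4 (Epsilon, w=10) cum 70
  y=5 (Alpha, w=90) cum 160  ← median
  y=6 (Delta, w=55) cum 215
  y=20 (Gamma, w=10) cum 225
⇒ y* = 5

(12, 5)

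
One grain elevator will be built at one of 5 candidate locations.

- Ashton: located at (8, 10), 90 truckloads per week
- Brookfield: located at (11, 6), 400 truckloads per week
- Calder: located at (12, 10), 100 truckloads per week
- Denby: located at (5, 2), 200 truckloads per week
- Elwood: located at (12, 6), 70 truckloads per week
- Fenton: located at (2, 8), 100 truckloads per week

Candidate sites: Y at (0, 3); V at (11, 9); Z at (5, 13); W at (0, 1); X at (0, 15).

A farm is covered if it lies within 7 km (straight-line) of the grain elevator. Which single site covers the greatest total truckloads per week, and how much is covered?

Coverage radius r = 7 km; a point is covered iff (Δx)²+(Δy)² ≤ 7² = 49.
  Y (0, 3): covers {Denby, Fenton} → 300
  V (11, 9): covers {Ashton, Brookfield, Calder, Elwood} → 660
  Z (5, 13): covers {Ashton, Fenton} → 190
  W (0, 1): covers {Denby} → 200
  X (0, 15): covers {none} → 0
Maximum coverage at V: 660 truckloads per week.

V, covering 660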